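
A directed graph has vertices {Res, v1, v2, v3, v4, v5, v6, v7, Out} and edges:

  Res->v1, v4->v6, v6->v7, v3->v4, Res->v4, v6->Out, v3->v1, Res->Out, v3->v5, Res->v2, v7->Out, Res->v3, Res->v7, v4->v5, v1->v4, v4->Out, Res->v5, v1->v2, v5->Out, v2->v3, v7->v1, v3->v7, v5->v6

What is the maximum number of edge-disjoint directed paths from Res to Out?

Assign every edge capacity 1; by Menger, the answer equals the max flow.
Path Res→Out (+1); total 1.
Path Res→v4→Out (+1); total 2.
Path Res→v5→Out (+1); total 3.
Path Res→v7→Out (+1); total 4.
Path Res→v1→v4→v6→Out (+1); total 5.
No residual Res→Out path; max flow = 5.
Certifying cut of size 5: {Res→Out, v4→Out, v5→Out, v6→Out, v7→Out}.

5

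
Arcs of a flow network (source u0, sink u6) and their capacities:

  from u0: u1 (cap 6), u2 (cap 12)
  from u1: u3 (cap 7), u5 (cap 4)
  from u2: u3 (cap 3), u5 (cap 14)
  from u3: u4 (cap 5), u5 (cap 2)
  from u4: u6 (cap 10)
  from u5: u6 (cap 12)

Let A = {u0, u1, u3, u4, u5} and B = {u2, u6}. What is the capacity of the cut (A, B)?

Edges leaving {u0, u1, u3, u4, u5}: u0→u2 (12), u4→u6 (10), u5→u6 (12).
Cut capacity = 12 + 10 + 12 = 34.

34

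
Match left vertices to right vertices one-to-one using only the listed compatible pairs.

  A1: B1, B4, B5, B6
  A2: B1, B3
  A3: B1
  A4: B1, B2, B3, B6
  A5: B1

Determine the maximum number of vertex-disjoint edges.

4

Unit-capacity flow: source→left, listed edges, right→sink; max matching = max flow.
Augmenting path A1→B1 (+1); matched 1.
Augmenting path A2→B3 (+1); matched 2.
Augmenting path A4→B2 (+1); matched 3.
Augmenting path A3→B1→A1→B4 (+1); matched 4.
No augmenting path remains; maximum matching = 4.
König certificate: {A1, A2, A4, B1} is a vertex cover of size 4 (every listed pair touches it), so no matching can be larger.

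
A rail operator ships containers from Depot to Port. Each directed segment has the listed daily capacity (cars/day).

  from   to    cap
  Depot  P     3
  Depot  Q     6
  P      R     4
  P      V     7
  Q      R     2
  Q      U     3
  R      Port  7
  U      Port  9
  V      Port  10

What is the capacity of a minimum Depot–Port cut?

8

Augment Depot→P→R→Port: bottleneck 3, flow now 3.
Augment Depot→Q→R→Port: bottleneck 2, flow now 5.
Augment Depot→Q→U→Port: bottleneck 3, flow now 8.
No augmenting path remains; maximum flow = 8.
By max-flow min-cut, the minimum cut capacity equals the max flow.
In the residual graph, reachable from Depot: {Depot, Q}.
Min-cut edges: Depot→P (3), Q→R (2), Q→U (3); capacity 3 + 2 + 3 = 8.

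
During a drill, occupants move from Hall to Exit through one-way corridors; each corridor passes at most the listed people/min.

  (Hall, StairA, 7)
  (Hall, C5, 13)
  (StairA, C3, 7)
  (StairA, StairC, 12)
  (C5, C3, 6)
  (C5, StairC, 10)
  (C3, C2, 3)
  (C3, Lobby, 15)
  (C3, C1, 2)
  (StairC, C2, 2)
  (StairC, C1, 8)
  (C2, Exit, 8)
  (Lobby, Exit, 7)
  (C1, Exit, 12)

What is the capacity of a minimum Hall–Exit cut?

Augment Hall→StairA→C3→C2→Exit: bottleneck 3, flow now 3.
Augment Hall→StairA→C3→Lobby→Exit: bottleneck 4, flow now 7.
Augment Hall→C5→C3→Lobby→Exit: bottleneck 3, flow now 10.
Augment Hall→C5→C3→C1→Exit: bottleneck 2, flow now 12.
Augment Hall→C5→StairC→C2→Exit: bottleneck 2, flow now 14.
Augment Hall→C5→StairC→C1→Exit: bottleneck 6, flow now 20.
No augmenting path remains; maximum flow = 20.
By max-flow min-cut, the minimum cut capacity equals the max flow.
In the residual graph, reachable from Hall: {Hall}.
Min-cut edges: Hall→StairA (7), Hall→C5 (13); capacity 7 + 13 = 20.

20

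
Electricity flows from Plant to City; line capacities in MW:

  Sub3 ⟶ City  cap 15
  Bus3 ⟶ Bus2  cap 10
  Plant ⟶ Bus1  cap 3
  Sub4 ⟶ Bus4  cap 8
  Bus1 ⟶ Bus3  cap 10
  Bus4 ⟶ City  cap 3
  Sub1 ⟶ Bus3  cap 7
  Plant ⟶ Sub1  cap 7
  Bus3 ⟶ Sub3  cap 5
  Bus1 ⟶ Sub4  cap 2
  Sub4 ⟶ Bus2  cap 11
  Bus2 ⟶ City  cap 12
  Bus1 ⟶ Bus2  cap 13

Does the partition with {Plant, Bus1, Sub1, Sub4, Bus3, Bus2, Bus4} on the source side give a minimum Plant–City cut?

No — its capacity is 20, but the minimum cut has capacity 10.

Given cut capacity: 5 + 12 + 3 = 20.
Augment Plant→Bus1→Bus2→City: bottleneck 3, flow now 3.
Augment Plant→Sub1→Bus3→Sub3→City: bottleneck 5, flow now 8.
Augment Plant→Sub1→Bus3→Bus2→City: bottleneck 2, flow now 10.
No augmenting path remains; maximum flow = 10.
In the residual graph, reachable from Plant: {Plant}.
Min-cut edges: Plant→Bus1 (3), Plant→Sub1 (7); capacity 3 + 7 = 10.
Cut capacity 20 exceeds the max flow 10, so it is not minimum.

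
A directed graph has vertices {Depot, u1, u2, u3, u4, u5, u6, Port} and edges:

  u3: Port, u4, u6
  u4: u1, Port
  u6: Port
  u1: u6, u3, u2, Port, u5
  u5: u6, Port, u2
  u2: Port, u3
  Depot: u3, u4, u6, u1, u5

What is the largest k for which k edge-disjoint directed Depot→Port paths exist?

Assign every edge capacity 1; by Menger, the answer equals the max flow.
Path Depot→u1→Port (+1); total 1.
Path Depot→u3→Port (+1); total 2.
Path Depot→u4→Port (+1); total 3.
Path Depot→u5→Port (+1); total 4.
Path Depot→u6→Port (+1); total 5.
No residual Depot→Port path; max flow = 5.
Certifying cut of size 5: {Depot→u1, Depot→u3, Depot→u4, Depot→u5, Depot→u6}.

5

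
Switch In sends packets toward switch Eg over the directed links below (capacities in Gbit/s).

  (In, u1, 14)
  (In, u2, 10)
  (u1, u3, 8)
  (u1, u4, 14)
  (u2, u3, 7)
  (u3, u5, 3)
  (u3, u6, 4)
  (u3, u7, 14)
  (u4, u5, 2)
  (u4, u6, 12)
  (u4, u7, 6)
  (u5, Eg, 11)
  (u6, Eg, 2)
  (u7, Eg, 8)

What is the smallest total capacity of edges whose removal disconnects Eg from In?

15

Augment In→u1→u3→u5→Eg: bottleneck 3, flow now 3.
Augment In→u1→u3→u6→Eg: bottleneck 2, flow now 5.
Augment In→u1→u3→u7→Eg: bottleneck 3, flow now 8.
Augment In→u1→u4→u5→Eg: bottleneck 2, flow now 10.
Augment In→u1→u4→u7→Eg: bottleneck 4, flow now 14.
Augment In→u2→u3→u7→Eg: bottleneck 1, flow now 15.
No augmenting path remains; maximum flow = 15.
By max-flow min-cut, the minimum cut capacity equals the max flow.
In the residual graph, reachable from In: {In, u1, u2, u3, u4, u6, u7}.
Min-cut edges: u3→u5 (3), u4→u5 (2), u6→Eg (2), u7→Eg (8); capacity 3 + 2 + 2 + 8 = 15.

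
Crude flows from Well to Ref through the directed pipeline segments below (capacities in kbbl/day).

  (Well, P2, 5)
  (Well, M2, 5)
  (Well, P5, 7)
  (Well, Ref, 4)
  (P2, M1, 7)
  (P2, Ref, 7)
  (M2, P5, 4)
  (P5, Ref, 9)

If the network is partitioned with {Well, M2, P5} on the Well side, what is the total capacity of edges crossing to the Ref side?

18

Edges leaving {Well, M2, P5}: Well→P2 (5), Well→Ref (4), P5→Ref (9).
Cut capacity = 5 + 4 + 9 = 18.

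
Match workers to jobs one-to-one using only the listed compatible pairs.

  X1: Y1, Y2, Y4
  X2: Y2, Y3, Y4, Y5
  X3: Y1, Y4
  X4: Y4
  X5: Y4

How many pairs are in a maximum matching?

4

Unit-capacity flow: source→left, listed edges, right→sink; max matching = max flow.
Augmenting path X1→Y1 (+1); matched 1.
Augmenting path X2→Y2 (+1); matched 2.
Augmenting path X3→Y4 (+1); matched 3.
Augmenting path X4→Y4→X3→Y1→X1→Y2→X2→Y3 (+1); matched 4.
No augmenting path remains; maximum matching = 4.
König certificate: {X1, X2, X3, Y4} is a vertex cover of size 4 (every listed pair touches it), so no matching can be larger.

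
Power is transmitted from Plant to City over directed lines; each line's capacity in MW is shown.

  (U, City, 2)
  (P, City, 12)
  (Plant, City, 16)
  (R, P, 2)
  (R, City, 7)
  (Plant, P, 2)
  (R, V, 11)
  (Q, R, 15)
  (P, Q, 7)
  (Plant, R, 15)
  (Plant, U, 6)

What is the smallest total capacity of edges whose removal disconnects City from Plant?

Augment Plant→City: bottleneck 16, flow now 16.
Augment Plant→P→City: bottleneck 2, flow now 18.
Augment Plant→R→City: bottleneck 7, flow now 25.
Augment Plant→U→City: bottleneck 2, flow now 27.
Augment Plant→R→P→City: bottleneck 2, flow now 29.
No augmenting path remains; maximum flow = 29.
By max-flow min-cut, the minimum cut capacity equals the max flow.
In the residual graph, reachable from Plant: {Plant, R, U, V}.
Min-cut edges: Plant→P (2), Plant→City (16), R→P (2), R→City (7), U→City (2); capacity 2 + 16 + 2 + 7 + 2 = 29.

29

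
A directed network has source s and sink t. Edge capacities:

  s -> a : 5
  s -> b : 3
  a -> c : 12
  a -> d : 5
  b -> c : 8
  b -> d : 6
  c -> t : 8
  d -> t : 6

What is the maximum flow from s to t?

Augment s→a→c→t: bottleneck 5, flow now 5.
Augment s→b→c→t: bottleneck 3, flow now 8.
No augmenting path remains; maximum flow = 8.
In the residual graph, reachable from s: {s}.
Min-cut edges: s→a (5), s→b (3); capacity 5 + 3 = 8.
This cut is saturated, so no flow can exceed 8.

8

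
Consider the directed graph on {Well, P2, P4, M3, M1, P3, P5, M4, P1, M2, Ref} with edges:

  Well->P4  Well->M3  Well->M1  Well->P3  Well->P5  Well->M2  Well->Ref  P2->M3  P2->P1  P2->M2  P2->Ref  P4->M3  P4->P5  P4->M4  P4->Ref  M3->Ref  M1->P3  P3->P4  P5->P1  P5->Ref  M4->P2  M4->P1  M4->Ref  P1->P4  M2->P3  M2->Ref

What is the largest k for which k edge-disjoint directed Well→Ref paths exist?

6

Assign every edge capacity 1; by Menger, the answer equals the max flow.
Path Well→Ref (+1); total 1.
Path Well→P4→Ref (+1); total 2.
Path Well→M3→Ref (+1); total 3.
Path Well→P5→Ref (+1); total 4.
Path Well→M2→Ref (+1); total 5.
Path Well→P3→P4→M4→Ref (+1); total 6.
No residual Well→Ref path; max flow = 6.
Certifying cut of size 6: {P3→P4, Well→M2, Well→M3, Well→P4, Well→P5, Well→Ref}.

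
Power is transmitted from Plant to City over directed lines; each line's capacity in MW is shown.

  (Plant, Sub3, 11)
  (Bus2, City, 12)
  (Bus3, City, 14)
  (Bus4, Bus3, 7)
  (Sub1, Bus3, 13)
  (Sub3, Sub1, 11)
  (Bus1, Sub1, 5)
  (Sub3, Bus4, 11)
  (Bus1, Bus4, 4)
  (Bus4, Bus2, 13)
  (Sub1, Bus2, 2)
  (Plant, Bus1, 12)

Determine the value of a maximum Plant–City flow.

Augment Plant→Sub3→Sub1→Bus2→City: bottleneck 2, flow now 2.
Augment Plant→Sub3→Sub1→Bus3→City: bottleneck 9, flow now 11.
Augment Plant→Bus1→Sub1→Bus3→City: bottleneck 4, flow now 15.
Augment Plant→Bus1→Bus4→Bus2→City: bottleneck 4, flow now 19.
Augment Plant→Bus1→Sub1→Sub3→Bus4→Bus2→City: bottleneck 1, flow now 20. (uses reverse residual edge)
No augmenting path remains; maximum flow = 20.
In the residual graph, reachable from Plant: {Plant, Bus1}.
Min-cut edges: Plant→Sub3 (11), Bus1→Sub1 (5), Bus1→Bus4 (4); capacity 11 + 5 + 4 = 20.
This cut is saturated, so no flow can exceed 20.

20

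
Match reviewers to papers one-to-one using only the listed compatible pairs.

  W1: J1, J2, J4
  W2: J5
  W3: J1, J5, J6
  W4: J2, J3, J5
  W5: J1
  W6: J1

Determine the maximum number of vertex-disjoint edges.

Unit-capacity flow: source→left, listed edges, right→sink; max matching = max flow.
Augmenting path W1→J1 (+1); matched 1.
Augmenting path W2→J5 (+1); matched 2.
Augmenting path W3→J6 (+1); matched 3.
Augmenting path W4→J2 (+1); matched 4.
Augmenting path W5→J1→W1→J4 (+1); matched 5.
No augmenting path remains; maximum matching = 5.
König certificate: {W1, W2, W3, W4, J1} is a vertex cover of size 5 (every listed pair touches it), so no matching can be larger.

5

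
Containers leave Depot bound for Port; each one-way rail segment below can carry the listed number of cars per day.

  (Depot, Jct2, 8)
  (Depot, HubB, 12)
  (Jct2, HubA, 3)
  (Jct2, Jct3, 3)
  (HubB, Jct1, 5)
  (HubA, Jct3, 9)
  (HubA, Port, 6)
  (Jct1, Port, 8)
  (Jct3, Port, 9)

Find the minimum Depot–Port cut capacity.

Augment Depot→Jct2→HubA→Port: bottleneck 3, flow now 3.
Augment Depot→Jct2→Jct3→Port: bottleneck 3, flow now 6.
Augment Depot→HubB→Jct1→Port: bottleneck 5, flow now 11.
No augmenting path remains; maximum flow = 11.
By max-flow min-cut, the minimum cut capacity equals the max flow.
In the residual graph, reachable from Depot: {Depot, Jct2, HubB}.
Min-cut edges: Jct2→HubA (3), Jct2→Jct3 (3), HubB→Jct1 (5); capacity 3 + 3 + 5 = 11.

11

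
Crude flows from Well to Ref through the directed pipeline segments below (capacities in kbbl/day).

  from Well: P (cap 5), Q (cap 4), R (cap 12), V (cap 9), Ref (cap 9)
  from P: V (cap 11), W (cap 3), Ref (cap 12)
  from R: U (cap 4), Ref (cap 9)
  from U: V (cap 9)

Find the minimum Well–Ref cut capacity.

23

Augment Well→Ref: bottleneck 9, flow now 9.
Augment Well→P→Ref: bottleneck 5, flow now 14.
Augment Well→R→Ref: bottleneck 9, flow now 23.
No augmenting path remains; maximum flow = 23.
By max-flow min-cut, the minimum cut capacity equals the max flow.
In the residual graph, reachable from Well: {Well, Q, R, U, V}.
Min-cut edges: Well→P (5), Well→Ref (9), R→Ref (9); capacity 5 + 9 + 9 = 23.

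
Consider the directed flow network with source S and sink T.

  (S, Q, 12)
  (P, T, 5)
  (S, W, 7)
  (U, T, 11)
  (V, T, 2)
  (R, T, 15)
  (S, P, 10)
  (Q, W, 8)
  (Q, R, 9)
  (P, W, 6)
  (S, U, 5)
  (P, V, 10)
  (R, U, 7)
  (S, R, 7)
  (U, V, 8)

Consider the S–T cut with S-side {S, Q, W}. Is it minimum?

Given cut capacity: 10 + 7 + 5 + 9 = 31.
Augment S→P→T: bottleneck 5, flow now 5.
Augment S→R→T: bottleneck 7, flow now 12.
Augment S→U→T: bottleneck 5, flow now 17.
Augment S→P→V→T: bottleneck 2, flow now 19.
Augment S→Q→R→T: bottleneck 8, flow now 27.
Augment S→Q→R→U→T: bottleneck 1, flow now 28.
No augmenting path remains; maximum flow = 28.
In the residual graph, reachable from S: {S, P, Q, V, W}.
Min-cut edges: S→R (7), S→U (5), P→T (5), Q→R (9), V→T (2); capacity 7 + 5 + 5 + 9 + 2 = 28.
Cut capacity 31 exceeds the max flow 28, so it is not minimum.

No — its capacity is 31, but the minimum cut has capacity 28.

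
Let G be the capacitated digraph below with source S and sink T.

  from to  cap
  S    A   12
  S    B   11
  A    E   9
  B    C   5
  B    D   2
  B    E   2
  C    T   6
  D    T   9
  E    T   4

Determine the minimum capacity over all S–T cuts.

Augment S→A→E→T: bottleneck 4, flow now 4.
Augment S→B→C→T: bottleneck 5, flow now 9.
Augment S→B→D→T: bottleneck 2, flow now 11.
No augmenting path remains; maximum flow = 11.
By max-flow min-cut, the minimum cut capacity equals the max flow.
In the residual graph, reachable from S: {S, A, B, E}.
Min-cut edges: B→C (5), B→D (2), E→T (4); capacity 5 + 2 + 4 = 11.

11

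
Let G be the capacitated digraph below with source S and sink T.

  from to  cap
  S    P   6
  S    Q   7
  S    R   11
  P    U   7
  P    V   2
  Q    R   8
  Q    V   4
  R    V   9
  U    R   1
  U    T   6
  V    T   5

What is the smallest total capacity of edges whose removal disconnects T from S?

11

Augment S→P→U→T: bottleneck 6, flow now 6.
Augment S→Q→V→T: bottleneck 4, flow now 10.
Augment S→R→V→T: bottleneck 1, flow now 11.
No augmenting path remains; maximum flow = 11.
By max-flow min-cut, the minimum cut capacity equals the max flow.
In the residual graph, reachable from S: {S, Q, R, V}.
Min-cut edges: S→P (6), V→T (5); capacity 6 + 5 = 11.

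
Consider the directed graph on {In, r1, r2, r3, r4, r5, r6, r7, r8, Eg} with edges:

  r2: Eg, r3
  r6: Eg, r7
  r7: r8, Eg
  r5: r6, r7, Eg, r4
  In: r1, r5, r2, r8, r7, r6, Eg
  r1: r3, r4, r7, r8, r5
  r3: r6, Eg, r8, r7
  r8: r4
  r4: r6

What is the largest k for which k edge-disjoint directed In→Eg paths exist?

6

Assign every edge capacity 1; by Menger, the answer equals the max flow.
Path In→Eg (+1); total 1.
Path In→r2→Eg (+1); total 2.
Path In→r5→Eg (+1); total 3.
Path In→r6→Eg (+1); total 4.
Path In→r7→Eg (+1); total 5.
Path In→r1→r3→Eg (+1); total 6.
No residual In→Eg path; max flow = 6.
Certifying cut of size 6: {In→Eg, In→r1, In→r2, In→r5, r6→Eg, r7→Eg}.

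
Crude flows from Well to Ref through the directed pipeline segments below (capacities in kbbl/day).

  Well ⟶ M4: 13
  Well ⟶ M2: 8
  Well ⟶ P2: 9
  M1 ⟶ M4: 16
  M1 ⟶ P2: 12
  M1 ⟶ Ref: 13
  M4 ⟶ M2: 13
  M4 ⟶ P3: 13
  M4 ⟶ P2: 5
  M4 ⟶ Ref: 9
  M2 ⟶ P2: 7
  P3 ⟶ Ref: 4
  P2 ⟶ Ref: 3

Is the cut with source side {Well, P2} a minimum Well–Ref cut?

Given cut capacity: 13 + 8 + 3 = 24.
Augment Well→M4→Ref: bottleneck 9, flow now 9.
Augment Well→P2→Ref: bottleneck 3, flow now 12.
Augment Well→M4→P3→Ref: bottleneck 4, flow now 16.
No augmenting path remains; maximum flow = 16.
In the residual graph, reachable from Well: {Well, M2, P2}.
Min-cut edges: Well→M4 (13), P2→Ref (3); capacity 13 + 3 = 16.
Cut capacity 24 exceeds the max flow 16, so it is not minimum.

No — its capacity is 24, but the minimum cut has capacity 16.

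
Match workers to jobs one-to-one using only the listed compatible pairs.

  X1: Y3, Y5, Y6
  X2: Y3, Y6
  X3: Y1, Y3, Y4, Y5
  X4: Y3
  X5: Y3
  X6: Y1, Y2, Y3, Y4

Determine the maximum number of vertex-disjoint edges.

5

Unit-capacity flow: source→left, listed edges, right→sink; max matching = max flow.
Augmenting path X1→Y3 (+1); matched 1.
Augmenting path X2→Y6 (+1); matched 2.
Augmenting path X3→Y1 (+1); matched 3.
Augmenting path X6→Y2 (+1); matched 4.
Augmenting path X4→Y3→X1→Y5 (+1); matched 5.
No augmenting path remains; maximum matching = 5.
König certificate: {X1, X2, X3, X6, Y3} is a vertex cover of size 5 (every listed pair touches it), so no matching can be larger.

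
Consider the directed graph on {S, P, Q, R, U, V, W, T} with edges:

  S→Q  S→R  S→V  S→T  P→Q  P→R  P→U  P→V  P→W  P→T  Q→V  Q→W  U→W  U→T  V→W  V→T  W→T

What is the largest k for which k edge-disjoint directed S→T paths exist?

3

Assign every edge capacity 1; by Menger, the answer equals the max flow.
Path S→T (+1); total 1.
Path S→V→T (+1); total 2.
Path S→Q→W→T (+1); total 3.
No residual S→T path; max flow = 3.
Certifying cut of size 3: {S→Q, S→T, S→V}.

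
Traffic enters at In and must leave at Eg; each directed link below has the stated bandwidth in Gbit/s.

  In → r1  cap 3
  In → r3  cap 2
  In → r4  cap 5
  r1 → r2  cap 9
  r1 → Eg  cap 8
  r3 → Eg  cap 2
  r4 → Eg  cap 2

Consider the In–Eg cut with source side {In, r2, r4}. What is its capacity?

7

Edges leaving {In, r2, r4}: In→r1 (3), In→r3 (2), r4→Eg (2).
Cut capacity = 3 + 2 + 2 = 7.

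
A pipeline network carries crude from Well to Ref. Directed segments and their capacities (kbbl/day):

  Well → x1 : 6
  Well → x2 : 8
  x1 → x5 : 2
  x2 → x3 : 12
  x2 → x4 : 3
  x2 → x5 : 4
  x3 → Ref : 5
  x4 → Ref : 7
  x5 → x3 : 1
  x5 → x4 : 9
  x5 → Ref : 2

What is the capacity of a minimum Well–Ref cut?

Augment Well→x1→x5→Ref: bottleneck 2, flow now 2.
Augment Well→x2→x3→Ref: bottleneck 5, flow now 7.
Augment Well→x2→x4→Ref: bottleneck 3, flow now 10.
No augmenting path remains; maximum flow = 10.
By max-flow min-cut, the minimum cut capacity equals the max flow.
In the residual graph, reachable from Well: {Well, x1}.
Min-cut edges: Well→x2 (8), x1→x5 (2); capacity 8 + 2 = 10.

10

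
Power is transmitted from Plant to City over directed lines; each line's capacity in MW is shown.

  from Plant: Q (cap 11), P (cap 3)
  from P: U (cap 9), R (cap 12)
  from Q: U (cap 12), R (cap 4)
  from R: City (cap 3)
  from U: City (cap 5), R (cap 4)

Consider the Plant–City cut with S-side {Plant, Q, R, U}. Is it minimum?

No — its capacity is 11, but the minimum cut has capacity 8.

Given cut capacity: 3 + 3 + 5 = 11.
Augment Plant→P→R→City: bottleneck 3, flow now 3.
Augment Plant→Q→U→City: bottleneck 5, flow now 8.
No augmenting path remains; maximum flow = 8.
In the residual graph, reachable from Plant: {Plant, P, Q, R, U}.
Min-cut edges: R→City (3), U→City (5); capacity 3 + 5 = 8.
Cut capacity 11 exceeds the max flow 8, so it is not minimum.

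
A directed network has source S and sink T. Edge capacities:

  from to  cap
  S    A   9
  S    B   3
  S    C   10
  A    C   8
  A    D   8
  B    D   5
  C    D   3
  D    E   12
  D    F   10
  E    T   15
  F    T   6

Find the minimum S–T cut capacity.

14

Augment S→A→D→E→T: bottleneck 8, flow now 8.
Augment S→B→D→E→T: bottleneck 3, flow now 11.
Augment S→C→D→E→T: bottleneck 1, flow now 12.
Augment S→C→D→F→T: bottleneck 2, flow now 14.
No augmenting path remains; maximum flow = 14.
By max-flow min-cut, the minimum cut capacity equals the max flow.
In the residual graph, reachable from S: {S, A, C}.
Min-cut edges: S→B (3), A→D (8), C→D (3); capacity 3 + 8 + 3 = 14.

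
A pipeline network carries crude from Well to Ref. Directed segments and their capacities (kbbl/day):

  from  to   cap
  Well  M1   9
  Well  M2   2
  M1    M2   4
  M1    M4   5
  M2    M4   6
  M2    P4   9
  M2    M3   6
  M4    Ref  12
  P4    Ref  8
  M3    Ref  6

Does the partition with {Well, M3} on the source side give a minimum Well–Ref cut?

Given cut capacity: 9 + 2 + 6 = 17.
Augment Well→M1→M4→Ref: bottleneck 5, flow now 5.
Augment Well→M2→M4→Ref: bottleneck 2, flow now 7.
Augment Well→M1→M2→M4→Ref: bottleneck 4, flow now 11.
No augmenting path remains; maximum flow = 11.
In the residual graph, reachable from Well: {Well}.
Min-cut edges: Well→M1 (9), Well→M2 (2); capacity 9 + 2 = 11.
Cut capacity 17 exceeds the max flow 11, so it is not minimum.

No — its capacity is 17, but the minimum cut has capacity 11.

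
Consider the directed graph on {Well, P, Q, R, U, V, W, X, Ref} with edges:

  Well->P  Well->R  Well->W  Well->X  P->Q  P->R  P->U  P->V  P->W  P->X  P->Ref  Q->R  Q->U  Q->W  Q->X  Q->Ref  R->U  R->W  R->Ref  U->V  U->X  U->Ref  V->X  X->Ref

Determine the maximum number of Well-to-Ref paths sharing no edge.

Assign every edge capacity 1; by Menger, the answer equals the max flow.
Path Well→P→Ref (+1); total 1.
Path Well→R→Ref (+1); total 2.
Path Well→X→Ref (+1); total 3.
No residual Well→Ref path; max flow = 3.
Certifying cut of size 3: {Well→P, Well→R, Well→X}.

3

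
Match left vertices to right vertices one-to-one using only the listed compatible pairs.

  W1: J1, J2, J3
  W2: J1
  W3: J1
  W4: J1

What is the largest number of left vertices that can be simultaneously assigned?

Unit-capacity flow: source→left, listed edges, right→sink; max matching = max flow.
Augmenting path W1→J1 (+1); matched 1.
Augmenting path W2→J1→W1→J2 (+1); matched 2.
No augmenting path remains; maximum matching = 2.
König certificate: {W1, J1} is a vertex cover of size 2 (every listed pair touches it), so no matching can be larger.

2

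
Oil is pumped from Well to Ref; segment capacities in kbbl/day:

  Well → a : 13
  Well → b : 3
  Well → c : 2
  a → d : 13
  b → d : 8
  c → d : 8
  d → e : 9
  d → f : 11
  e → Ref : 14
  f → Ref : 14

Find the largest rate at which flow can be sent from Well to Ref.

Augment Well→a→d→e→Ref: bottleneck 9, flow now 9.
Augment Well→a→d→f→Ref: bottleneck 4, flow now 13.
Augment Well→b→d→f→Ref: bottleneck 3, flow now 16.
Augment Well→c→d→f→Ref: bottleneck 2, flow now 18.
No augmenting path remains; maximum flow = 18.
In the residual graph, reachable from Well: {Well}.
Min-cut edges: Well→a (13), Well→b (3), Well→c (2); capacity 13 + 3 + 2 = 18.
This cut is saturated, so no flow can exceed 18.

18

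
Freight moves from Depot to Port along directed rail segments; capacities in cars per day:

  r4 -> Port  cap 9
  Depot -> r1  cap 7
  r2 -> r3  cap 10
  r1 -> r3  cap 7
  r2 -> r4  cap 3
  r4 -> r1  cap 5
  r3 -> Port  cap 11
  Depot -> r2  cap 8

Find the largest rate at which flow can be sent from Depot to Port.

Augment Depot→r1→r3→Port: bottleneck 7, flow now 7.
Augment Depot→r2→r3→Port: bottleneck 4, flow now 11.
Augment Depot→r2→r4→Port: bottleneck 3, flow now 14.
No augmenting path remains; maximum flow = 14.
In the residual graph, reachable from Depot: {Depot, r1, r2, r3}.
Min-cut edges: r2→r4 (3), r3→Port (11); capacity 3 + 11 = 14.
This cut is saturated, so no flow can exceed 14.

14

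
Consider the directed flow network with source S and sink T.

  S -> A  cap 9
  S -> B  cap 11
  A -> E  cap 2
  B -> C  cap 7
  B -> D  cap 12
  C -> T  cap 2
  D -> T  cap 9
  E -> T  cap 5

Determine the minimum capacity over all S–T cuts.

Augment S→A→E→T: bottleneck 2, flow now 2.
Augment S→B→C→T: bottleneck 2, flow now 4.
Augment S→B→D→T: bottleneck 9, flow now 13.
No augmenting path remains; maximum flow = 13.
By max-flow min-cut, the minimum cut capacity equals the max flow.
In the residual graph, reachable from S: {S, A}.
Min-cut edges: S→B (11), A→E (2); capacity 11 + 2 = 13.

13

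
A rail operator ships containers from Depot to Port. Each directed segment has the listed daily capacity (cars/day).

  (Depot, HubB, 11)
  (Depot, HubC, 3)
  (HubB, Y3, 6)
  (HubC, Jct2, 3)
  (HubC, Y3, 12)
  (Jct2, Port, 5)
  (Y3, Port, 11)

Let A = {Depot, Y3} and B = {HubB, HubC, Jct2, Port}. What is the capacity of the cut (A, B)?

25

Edges leaving {Depot, Y3}: Depot→HubB (11), Depot→HubC (3), Y3→Port (11).
Cut capacity = 11 + 3 + 11 = 25.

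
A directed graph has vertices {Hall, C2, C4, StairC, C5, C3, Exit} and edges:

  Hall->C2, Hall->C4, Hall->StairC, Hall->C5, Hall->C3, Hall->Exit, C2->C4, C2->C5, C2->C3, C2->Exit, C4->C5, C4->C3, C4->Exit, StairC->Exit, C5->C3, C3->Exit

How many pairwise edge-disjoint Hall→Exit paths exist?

5

Assign every edge capacity 1; by Menger, the answer equals the max flow.
Path Hall→Exit (+1); total 1.
Path Hall→C2→Exit (+1); total 2.
Path Hall→C4→Exit (+1); total 3.
Path Hall→StairC→Exit (+1); total 4.
Path Hall→C3→Exit (+1); total 5.
No residual Hall→Exit path; max flow = 5.
Certifying cut of size 5: {C3→Exit, Hall→C2, Hall→C4, Hall→Exit, Hall→StairC}.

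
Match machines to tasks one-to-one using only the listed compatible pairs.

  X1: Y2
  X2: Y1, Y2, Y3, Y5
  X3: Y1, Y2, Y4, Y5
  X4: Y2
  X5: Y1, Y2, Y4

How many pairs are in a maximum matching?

Unit-capacity flow: source→left, listed edges, right→sink; max matching = max flow.
Augmenting path X1→Y2 (+1); matched 1.
Augmenting path X2→Y1 (+1); matched 2.
Augmenting path X3→Y4 (+1); matched 3.
Augmenting path X5→Y1→X2→Y3 (+1); matched 4.
No augmenting path remains; maximum matching = 4.
König certificate: {X2, X3, X5, Y2} is a vertex cover of size 4 (every listed pair touches it), so no matching can be larger.

4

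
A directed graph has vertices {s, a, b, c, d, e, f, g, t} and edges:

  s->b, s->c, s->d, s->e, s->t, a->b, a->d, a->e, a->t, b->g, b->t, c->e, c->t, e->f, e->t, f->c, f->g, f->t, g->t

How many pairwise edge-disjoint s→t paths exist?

4

Assign every edge capacity 1; by Menger, the answer equals the max flow.
Path s→t (+1); total 1.
Path s→b→t (+1); total 2.
Path s→c→t (+1); total 3.
Path s→e→t (+1); total 4.
No residual s→t path; max flow = 4.
Certifying cut of size 4: {s→b, s→c, s→e, s→t}.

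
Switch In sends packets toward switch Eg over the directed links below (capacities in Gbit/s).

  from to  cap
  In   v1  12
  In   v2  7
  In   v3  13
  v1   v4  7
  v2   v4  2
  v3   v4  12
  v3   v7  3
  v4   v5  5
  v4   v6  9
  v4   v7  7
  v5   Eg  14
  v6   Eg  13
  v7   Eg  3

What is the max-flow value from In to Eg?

Augment In→v3→v7→Eg: bottleneck 3, flow now 3.
Augment In→v1→v4→v5→Eg: bottleneck 5, flow now 8.
Augment In→v1→v4→v6→Eg: bottleneck 2, flow now 10.
Augment In→v2→v4→v6→Eg: bottleneck 2, flow now 12.
Augment In→v3→v4→v6→Eg: bottleneck 5, flow now 17.
No augmenting path remains; maximum flow = 17.
In the residual graph, reachable from In: {In, v1, v2, v3, v4, v7}.
Min-cut edges: v4→v5 (5), v4→v6 (9), v7→Eg (3); capacity 5 + 9 + 3 = 17.
This cut is saturated, so no flow can exceed 17.

17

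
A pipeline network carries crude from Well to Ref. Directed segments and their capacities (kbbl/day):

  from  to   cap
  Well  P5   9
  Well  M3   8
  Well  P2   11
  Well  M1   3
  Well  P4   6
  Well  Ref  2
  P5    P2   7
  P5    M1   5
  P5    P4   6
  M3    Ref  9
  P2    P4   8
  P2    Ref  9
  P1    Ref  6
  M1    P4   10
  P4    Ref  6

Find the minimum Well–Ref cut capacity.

Augment Well→Ref: bottleneck 2, flow now 2.
Augment Well→M3→Ref: bottleneck 8, flow now 10.
Augment Well→P2→Ref: bottleneck 9, flow now 19.
Augment Well→P4→Ref: bottleneck 6, flow now 25.
No augmenting path remains; maximum flow = 25.
By max-flow min-cut, the minimum cut capacity equals the max flow.
In the residual graph, reachable from Well: {Well, P5, P2, M1, P4}.
Min-cut edges: Well→M3 (8), Well→Ref (2), P2→Ref (9), P4→Ref (6); capacity 8 + 2 + 9 + 6 = 25.

25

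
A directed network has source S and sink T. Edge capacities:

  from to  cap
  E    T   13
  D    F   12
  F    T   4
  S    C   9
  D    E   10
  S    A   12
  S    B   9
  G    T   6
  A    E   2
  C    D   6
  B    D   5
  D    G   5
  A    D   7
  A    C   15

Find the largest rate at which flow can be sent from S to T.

20

Augment S→A→E→T: bottleneck 2, flow now 2.
Augment S→A→D→E→T: bottleneck 7, flow now 9.
Augment S→B→D→E→T: bottleneck 3, flow now 12.
Augment S→B→D→F→T: bottleneck 2, flow now 14.
Augment S→C→D→F→T: bottleneck 2, flow now 16.
Augment S→C→D→G→T: bottleneck 4, flow now 20.
No augmenting path remains; maximum flow = 20.
In the residual graph, reachable from S: {S, A, B, C}.
Min-cut edges: A→D (7), A→E (2), B→D (5), C→D (6); capacity 7 + 2 + 5 + 6 = 20.
This cut is saturated, so no flow can exceed 20.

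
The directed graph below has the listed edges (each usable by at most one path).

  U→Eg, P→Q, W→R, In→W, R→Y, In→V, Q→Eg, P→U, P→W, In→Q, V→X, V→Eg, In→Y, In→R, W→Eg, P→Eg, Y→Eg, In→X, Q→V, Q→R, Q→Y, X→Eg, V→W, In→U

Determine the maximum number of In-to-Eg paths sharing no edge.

Assign every edge capacity 1; by Menger, the answer equals the max flow.
Path In→Q→Eg (+1); total 1.
Path In→U→Eg (+1); total 2.
Path In→V→Eg (+1); total 3.
Path In→W→Eg (+1); total 4.
Path In→X→Eg (+1); total 5.
Path In→Y→Eg (+1); total 6.
No residual In→Eg path; max flow = 6.
Certifying cut of size 6: {In→Q, In→U, In→V, In→W, In→X, Y→Eg}.

6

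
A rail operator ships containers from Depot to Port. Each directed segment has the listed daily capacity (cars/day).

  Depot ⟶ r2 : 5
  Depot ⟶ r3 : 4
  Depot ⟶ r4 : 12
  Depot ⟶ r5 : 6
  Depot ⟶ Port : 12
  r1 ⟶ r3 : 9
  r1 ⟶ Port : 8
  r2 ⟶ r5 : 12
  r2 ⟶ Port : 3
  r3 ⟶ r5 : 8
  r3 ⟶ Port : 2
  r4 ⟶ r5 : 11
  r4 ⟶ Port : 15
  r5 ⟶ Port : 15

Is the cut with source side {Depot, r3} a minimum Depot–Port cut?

Given cut capacity: 5 + 12 + 6 + 12 + 8 + 2 = 45.
Augment Depot→Port: bottleneck 12, flow now 12.
Augment Depot→r2→Port: bottleneck 3, flow now 15.
Augment Depot→r3→Port: bottleneck 2, flow now 17.
Augment Depot→r4→Port: bottleneck 12, flow now 29.
Augment Depot→r5→Port: bottleneck 6, flow now 35.
Augment Depot→r2→r5→Port: bottleneck 2, flow now 37.
Augment Depot→r3→r5→Port: bottleneck 2, flow now 39.
No augmenting path remains; maximum flow = 39.
In the residual graph, reachable from Depot: {Depot}.
Min-cut edges: Depot→r2 (5), Depot→r3 (4), Depot→r4 (12), Depot→r5 (6), Depot→Port (12); capacity 5 + 4 + 12 + 6 + 12 = 39.
Cut capacity 45 exceeds the max flow 39, so it is not minimum.

No — its capacity is 45, but the minimum cut has capacity 39.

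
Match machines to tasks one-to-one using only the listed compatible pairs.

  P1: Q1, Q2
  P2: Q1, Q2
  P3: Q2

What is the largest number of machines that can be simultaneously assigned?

Unit-capacity flow: source→left, listed edges, right→sink; max matching = max flow.
Augmenting path P1→Q1 (+1); matched 1.
Augmenting path P2→Q2 (+1); matched 2.
No augmenting path remains; maximum matching = 2.
König certificate: {Q1, Q2} is a vertex cover of size 2 (every listed pair touches it), so no matching can be larger.

2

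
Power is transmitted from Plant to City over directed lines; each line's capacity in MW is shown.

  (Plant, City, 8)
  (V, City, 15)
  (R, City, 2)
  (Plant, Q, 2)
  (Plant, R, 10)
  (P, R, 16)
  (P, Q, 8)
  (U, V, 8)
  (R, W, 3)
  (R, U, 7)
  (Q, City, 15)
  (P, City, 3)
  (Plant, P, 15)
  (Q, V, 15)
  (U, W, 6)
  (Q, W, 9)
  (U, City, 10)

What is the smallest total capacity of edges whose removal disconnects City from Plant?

Augment Plant→City: bottleneck 8, flow now 8.
Augment Plant→P→City: bottleneck 3, flow now 11.
Augment Plant→Q→City: bottleneck 2, flow now 13.
Augment Plant→R→City: bottleneck 2, flow now 15.
Augment Plant→P→Q→City: bottleneck 8, flow now 23.
Augment Plant→R→U→City: bottleneck 7, flow now 30.
No augmenting path remains; maximum flow = 30.
By max-flow min-cut, the minimum cut capacity equals the max flow.
In the residual graph, reachable from Plant: {Plant, P, R, W}.
Min-cut edges: Plant→Q (2), Plant→City (8), P→Q (8), P→City (3), R→U (7), R→City (2); capacity 2 + 8 + 8 + 3 + 7 + 2 = 30.

30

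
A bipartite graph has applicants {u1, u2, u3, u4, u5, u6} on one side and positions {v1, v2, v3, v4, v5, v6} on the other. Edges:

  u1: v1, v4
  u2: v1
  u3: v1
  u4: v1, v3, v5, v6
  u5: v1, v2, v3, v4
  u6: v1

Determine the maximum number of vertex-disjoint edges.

Unit-capacity flow: source→left, listed edges, right→sink; max matching = max flow.
Augmenting path u1→v1 (+1); matched 1.
Augmenting path u4→v3 (+1); matched 2.
Augmenting path u5→v2 (+1); matched 3.
Augmenting path u2→v1→u1→v4 (+1); matched 4.
No augmenting path remains; maximum matching = 4.
König certificate: {u1, u4, u5, v1} is a vertex cover of size 4 (every listed pair touches it), so no matching can be larger.

4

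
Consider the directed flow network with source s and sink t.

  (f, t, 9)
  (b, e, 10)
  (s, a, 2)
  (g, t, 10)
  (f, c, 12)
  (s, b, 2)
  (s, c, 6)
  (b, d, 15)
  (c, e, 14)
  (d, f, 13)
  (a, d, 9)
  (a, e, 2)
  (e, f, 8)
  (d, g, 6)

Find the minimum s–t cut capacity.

Augment s→a→d→f→t: bottleneck 2, flow now 2.
Augment s→b→d→f→t: bottleneck 2, flow now 4.
Augment s→c→e→f→t: bottleneck 5, flow now 9.
Augment s→c→e→f→d→g→t: bottleneck 1, flow now 10. (uses reverse residual edge)
No augmenting path remains; maximum flow = 10.
By max-flow min-cut, the minimum cut capacity equals the max flow.
In the residual graph, reachable from s: {s}.
Min-cut edges: s→a (2), s→b (2), s→c (6); capacity 2 + 2 + 6 = 10.

10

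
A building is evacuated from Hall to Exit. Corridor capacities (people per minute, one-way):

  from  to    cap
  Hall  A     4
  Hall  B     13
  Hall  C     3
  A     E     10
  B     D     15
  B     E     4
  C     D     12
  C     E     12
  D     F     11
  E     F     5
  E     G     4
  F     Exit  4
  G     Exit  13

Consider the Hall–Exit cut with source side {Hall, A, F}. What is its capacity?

Edges leaving {Hall, A, F}: Hall→B (13), Hall→C (3), A→E (10), F→Exit (4).
Cut capacity = 13 + 3 + 10 + 4 = 30.

30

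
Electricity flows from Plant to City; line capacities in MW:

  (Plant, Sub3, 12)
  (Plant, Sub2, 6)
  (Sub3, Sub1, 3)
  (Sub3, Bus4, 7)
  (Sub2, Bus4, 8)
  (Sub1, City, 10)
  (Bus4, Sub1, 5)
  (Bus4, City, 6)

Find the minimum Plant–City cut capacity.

14

Augment Plant→Sub3→Sub1→City: bottleneck 3, flow now 3.
Augment Plant→Sub3→Bus4→City: bottleneck 6, flow now 9.
Augment Plant→Sub3→Bus4→Sub1→City: bottleneck 1, flow now 10.
Augment Plant→Sub2→Bus4→Sub1→City: bottleneck 4, flow now 14.
No augmenting path remains; maximum flow = 14.
By max-flow min-cut, the minimum cut capacity equals the max flow.
In the residual graph, reachable from Plant: {Plant, Sub3, Sub2, Bus4}.
Min-cut edges: Sub3→Sub1 (3), Bus4→Sub1 (5), Bus4→City (6); capacity 3 + 5 + 6 = 14.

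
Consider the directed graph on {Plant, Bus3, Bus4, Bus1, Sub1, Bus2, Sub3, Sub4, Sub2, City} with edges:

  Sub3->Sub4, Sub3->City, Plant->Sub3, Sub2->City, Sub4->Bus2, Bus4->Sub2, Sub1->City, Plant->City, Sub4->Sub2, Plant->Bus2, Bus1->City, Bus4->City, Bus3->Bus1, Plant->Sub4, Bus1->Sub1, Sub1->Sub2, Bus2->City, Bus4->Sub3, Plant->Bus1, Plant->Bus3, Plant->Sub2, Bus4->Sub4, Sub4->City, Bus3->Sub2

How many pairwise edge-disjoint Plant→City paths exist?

Assign every edge capacity 1; by Menger, the answer equals the max flow.
Path Plant→City (+1); total 1.
Path Plant→Bus1→City (+1); total 2.
Path Plant→Bus2→City (+1); total 3.
Path Plant→Sub3→City (+1); total 4.
Path Plant→Sub4→City (+1); total 5.
Path Plant→Sub2→City (+1); total 6.
Path Plant→Bus3→Bus1→Sub1→City (+1); total 7.
No residual Plant→City path; max flow = 7.
Certifying cut of size 7: {Plant→Bus1, Plant→Bus2, Plant→Bus3, Plant→City, Plant→Sub2, Plant→Sub3, Plant→Sub4}.

7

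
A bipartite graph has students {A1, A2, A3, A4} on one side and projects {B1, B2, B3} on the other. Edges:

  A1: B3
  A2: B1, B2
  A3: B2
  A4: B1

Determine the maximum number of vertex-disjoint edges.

Unit-capacity flow: source→left, listed edges, right→sink; max matching = max flow.
Augmenting path A1→B3 (+1); matched 1.
Augmenting path A2→B1 (+1); matched 2.
Augmenting path A3→B2 (+1); matched 3.
No augmenting path remains; maximum matching = 3.
König certificate: {A1, B1, B2} is a vertex cover of size 3 (every listed pair touches it), so no matching can be larger.

3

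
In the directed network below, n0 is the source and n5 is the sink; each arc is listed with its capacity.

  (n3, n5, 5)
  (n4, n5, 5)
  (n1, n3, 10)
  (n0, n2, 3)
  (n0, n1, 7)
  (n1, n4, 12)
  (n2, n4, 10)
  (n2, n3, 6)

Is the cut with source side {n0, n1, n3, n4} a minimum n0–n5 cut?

No — its capacity is 13, but the minimum cut has capacity 10.

Given cut capacity: 3 + 5 + 5 = 13.
Augment n0→n1→n3→n5: bottleneck 5, flow now 5.
Augment n0→n1→n4→n5: bottleneck 2, flow now 7.
Augment n0→n2→n4→n5: bottleneck 3, flow now 10.
No augmenting path remains; maximum flow = 10.
In the residual graph, reachable from n0: {n0}.
Min-cut edges: n0→n1 (7), n0→n2 (3); capacity 7 + 3 = 10.
Cut capacity 13 exceeds the max flow 10, so it is not minimum.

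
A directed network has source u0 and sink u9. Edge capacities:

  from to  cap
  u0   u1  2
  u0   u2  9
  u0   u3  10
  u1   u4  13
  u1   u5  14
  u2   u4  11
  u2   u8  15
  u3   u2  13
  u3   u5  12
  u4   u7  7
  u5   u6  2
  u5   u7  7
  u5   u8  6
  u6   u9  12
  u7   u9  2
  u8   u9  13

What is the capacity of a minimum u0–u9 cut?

17

Augment u0→u2→u8→u9: bottleneck 9, flow now 9.
Augment u0→u1→u4→u7→u9: bottleneck 2, flow now 11.
Augment u0→u3→u2→u8→u9: bottleneck 4, flow now 15.
Augment u0→u3→u5→u6→u9: bottleneck 2, flow now 17.
No augmenting path remains; maximum flow = 17.
By max-flow min-cut, the minimum cut capacity equals the max flow.
In the residual graph, reachable from u0: {u0, u1, u2, u3, u4, u5, u7, u8}.
Min-cut edges: u5→u6 (2), u7→u9 (2), u8→u9 (13); capacity 2 + 2 + 13 = 17.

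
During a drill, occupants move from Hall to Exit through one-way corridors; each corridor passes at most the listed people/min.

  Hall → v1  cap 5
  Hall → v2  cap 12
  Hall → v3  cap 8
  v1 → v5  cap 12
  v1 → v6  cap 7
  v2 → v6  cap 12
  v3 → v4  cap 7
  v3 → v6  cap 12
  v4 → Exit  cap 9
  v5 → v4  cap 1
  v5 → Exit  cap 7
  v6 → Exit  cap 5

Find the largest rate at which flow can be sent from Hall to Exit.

Augment Hall→v1→v5→Exit: bottleneck 5, flow now 5.
Augment Hall→v2→v6→Exit: bottleneck 5, flow now 10.
Augment Hall→v3→v4→Exit: bottleneck 7, flow now 17.
No augmenting path remains; maximum flow = 17.
In the residual graph, reachable from Hall: {Hall, v2, v3, v6}.
Min-cut edges: Hall→v1 (5), v3→v4 (7), v6→Exit (5); capacity 5 + 7 + 5 = 17.
This cut is saturated, so no flow can exceed 17.

17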